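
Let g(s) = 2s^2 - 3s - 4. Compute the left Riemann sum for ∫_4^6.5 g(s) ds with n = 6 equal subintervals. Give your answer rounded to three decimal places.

Δs = (6.5 − 4)/6 = 5/12.
Left endpoints: 4, 53/12, 29/6, 5.25, 17/3, 73/12.
g(4) = 16, g(53/12) = 1567/72, g(29/6) = 254/9, g(5.25) = 35.375, g(17/3) = 389/9, g(73/12) = 3727/72.
Sum = Δs · [g(4) + g(53/12) + g(29/6) + ...].
Sum ≈ 81.811.

81.811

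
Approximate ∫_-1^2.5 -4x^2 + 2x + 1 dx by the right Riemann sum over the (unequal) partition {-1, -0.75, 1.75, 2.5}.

-34.3125

Subinterval widths: 0.25, 2.5, 0.75.
Right endpoints: -0.75, 1.75, 2.5.
f(-0.75) = -2.75, f(1.75) = -7.75, f(2.5) = -19.
Sum = Σ Δx_i · f(x_i).
Sum = -34.3125.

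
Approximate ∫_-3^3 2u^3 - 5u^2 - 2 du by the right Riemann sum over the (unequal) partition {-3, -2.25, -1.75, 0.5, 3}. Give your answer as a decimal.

Subinterval widths: 0.75, 0.5, 2.25, 2.5.
Right endpoints: -2.25, -1.75, 0.5, 3.
f(-2.25) = -50.09375, f(-1.75) = -28.03125, f(0.5) = -3, f(3) = 7.
Sum = Σ Δu_i · f(u_i).
Sum = -40.8359375.

-40.8359375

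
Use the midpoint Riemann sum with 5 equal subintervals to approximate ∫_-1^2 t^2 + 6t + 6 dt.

29.91

Δt = (2 − (-1))/5 = 0.6.
Midpoints: -0.7, -0.1, 0.5, 1.1, 1.7.
f(-0.7) = 2.29, f(-0.1) = 5.41, f(0.5) = 9.25, f(1.1) = 13.81, f(1.7) = 19.09.
Sum = Δt · [f(-0.7) + f(-0.1) + f(0.5) + f(1.1) + f(1.7)].
Sum = 29.91.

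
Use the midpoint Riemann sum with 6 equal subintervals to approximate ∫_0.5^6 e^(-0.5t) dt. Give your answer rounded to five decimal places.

1.44534

Δt = (6 − 0.5)/6 = 11/12.
Midpoints: 23/24, 1.875, 67/24, 89/24, 4.625, 133/24.
f(23/24) ≈ 0.61930, f(1.875) ≈ 0.39161, f(67/24) ≈ 0.24763, f(89/24) ≈ 0.15658, f(4.625) ≈ 0.09901, f(133/24) ≈ 0.06261.
Sum = Δt · [f(23/24) + f(1.875) + f(67/24) + ...].
Sum ≈ 1.44534.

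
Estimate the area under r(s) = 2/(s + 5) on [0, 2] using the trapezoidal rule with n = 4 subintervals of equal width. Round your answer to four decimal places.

Δs = (2 − 0)/4 = 0.5.
r(0) = 0.4, r(0.5) = 4/11, r(1) = 1/3, r(1.5) = 4/13, r(2) = 2/7.
T_4 = (Δs/2)·[r(s_0) + 2r(s_1) + 2r(s_2) + 2r(s_3) + r(s_4)].
Sum ≈ 0.6738.

0.6738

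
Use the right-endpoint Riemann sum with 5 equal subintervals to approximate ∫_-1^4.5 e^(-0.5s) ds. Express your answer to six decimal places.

Δs = (4.5 − (-1))/5 = 1.1.
Right endpoints: 0.1, 1.2, 2.3, 3.4, 4.5.
f(0.1) ≈ 0.951229, f(1.2) ≈ 0.548812, f(2.3) ≈ 0.316637, f(3.4) ≈ 0.182684, f(4.5) ≈ 0.105399.
Sum = Δs · [f(0.1) + f(1.2) + f(2.3) + f(3.4) + f(4.5)].
Sum ≈ 2.315237.

2.315237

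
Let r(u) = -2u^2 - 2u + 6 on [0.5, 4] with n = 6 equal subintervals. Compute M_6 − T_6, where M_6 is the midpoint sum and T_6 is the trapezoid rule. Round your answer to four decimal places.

M_6 ≈ -37.134838.
T_6 ≈ -37.730324.
M_6 − T_6 ≈ 0.5955.

0.5955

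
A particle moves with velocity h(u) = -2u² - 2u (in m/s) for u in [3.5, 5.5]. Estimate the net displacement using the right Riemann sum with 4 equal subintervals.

Δu = (5.5 − 3.5)/4 = 0.5.
Right endpoints: 4, 4.5, 5, 5.5.
h(4) = -40, h(4.5) = -49.5, h(5) = -60, h(5.5) = -71.5.
Sum = Δu · [h(4) + h(4.5) + h(5) + h(5.5)].
Sum = -110.5.

-110.5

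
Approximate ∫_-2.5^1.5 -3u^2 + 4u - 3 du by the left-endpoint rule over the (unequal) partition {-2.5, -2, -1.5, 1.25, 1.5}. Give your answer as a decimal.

Subinterval widths: 0.5, 0.5, 2.75, 0.25.
Left endpoints: -2.5, -2, -1.5, 1.25.
f(-2.5) = -31.75, f(-2) = -23, f(-1.5) = -15.75, f(1.25) = -2.6875.
Sum = Σ Δu_i · f(u_i).
Sum = -71.359375.

-71.359375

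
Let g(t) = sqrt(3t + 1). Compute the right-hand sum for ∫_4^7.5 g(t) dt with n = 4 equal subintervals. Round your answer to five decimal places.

Δt = (7.5 − 4)/4 = 0.875.
Right endpoints: 4.875, 5.75, 6.625, 7.5.
g(4.875) ≈ 3.95285, g(5.75) ≈ 4.27200, g(6.625) ≈ 4.56892, g(7.5) ≈ 4.84768.
Sum = Δt · [g(4.875) + g(5.75) + g(6.625) + g(7.5)].
Sum ≈ 15.43626.

15.43626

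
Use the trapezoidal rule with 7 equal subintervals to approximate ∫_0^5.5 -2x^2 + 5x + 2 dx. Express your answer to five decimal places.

-25.42347

Δx = (5.5 − 0)/7 = 11/14.
f(0) = 2, f(11/14) = 230/49, f(11/7) = 241/49, f(33/14) = 131/49, f(22/7) = -100/49, f(55/14) = -452/49, f(33/7) = -925/49, f(5.5) = -31.
T_7 = (Δx/2)·[f(x_0) + 2f(x_1) + ... + 2f(x_{6}) + f(x_7)].
Sum ≈ -25.42347.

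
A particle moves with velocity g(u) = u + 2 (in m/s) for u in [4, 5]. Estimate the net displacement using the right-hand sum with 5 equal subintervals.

6.6

Δu = (5 − 4)/5 = 0.2.
Right endpoints: 4.2, 4.4, 4.6, 4.8, 5.
g(4.2) = 6.2, g(4.4) = 6.4, g(4.6) = 6.6, g(4.8) = 6.8, g(5) = 7.
Sum = Δu · [g(4.2) + g(4.4) + g(4.6) + g(4.8) + g(5)].
Sum = 6.6.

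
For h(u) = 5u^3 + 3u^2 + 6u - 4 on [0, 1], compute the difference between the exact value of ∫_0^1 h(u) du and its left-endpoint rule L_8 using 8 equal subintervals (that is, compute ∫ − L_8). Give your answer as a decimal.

Exact integral: ∫_0^1 h(u) du = 1.25.
L_8 = 0.40234375.
Error = 1.25 − 0.40234375 = 0.84765625.

0.84765625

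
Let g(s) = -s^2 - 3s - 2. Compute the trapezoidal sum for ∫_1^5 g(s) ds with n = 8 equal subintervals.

Δs = (5 − 1)/8 = 0.5.
g(1) = -6, g(1.5) = -8.75, g(2) = -12, g(2.5) = -15.75, g(3) = -20, g(3.5) = -24.75, g(4) = -30, g(4.5) = -35.75, g(5) = -42.
T_8 = (Δs/2)·[g(s_0) + 2g(s_1) + ... + 2g(s_{7}) + g(s_8)].
Sum = -85.5.

-85.5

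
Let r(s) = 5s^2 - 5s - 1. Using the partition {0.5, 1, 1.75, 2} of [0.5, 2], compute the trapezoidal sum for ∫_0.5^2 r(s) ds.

2.71875

Subinterval widths: 0.5, 0.75, 0.25.
r(0.5) = -2.25, r(1) = -1, r(1.75) = 5.5625, r(2) = 9.
On each subinterval the trapezoid contributes (Δs_i/2)·[r(s_{i-1}) + r(s_i)].
Sum = 2.71875.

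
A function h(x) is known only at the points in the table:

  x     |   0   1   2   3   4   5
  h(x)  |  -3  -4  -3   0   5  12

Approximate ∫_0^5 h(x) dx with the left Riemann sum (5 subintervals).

Δx = 1.
Sum = 1·[(-3) + (-4) + (-3) + 0 + 5] = -5.

-5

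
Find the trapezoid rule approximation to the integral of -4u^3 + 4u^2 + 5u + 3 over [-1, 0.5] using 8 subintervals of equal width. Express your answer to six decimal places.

5.124023

Δu = (0.5 − (-1))/8 = 0.1875.
f(-1) = 6, f(-0.8125) = 3813/1024, f(-0.625) = 2.4140625, f(-0.4375) = 1959/1024, f(-0.25) = 2.0625, f(-0.0625) = 2769/1024, f(0.125) = 3.6796875, f(0.3125) = 4947/1024, f(0.5) = 6.
T_8 = (Δu/2)·[f(u_0) + 2f(u_1) + ... + 2f(u_{7}) + f(u_8)].
Sum ≈ 5.124023.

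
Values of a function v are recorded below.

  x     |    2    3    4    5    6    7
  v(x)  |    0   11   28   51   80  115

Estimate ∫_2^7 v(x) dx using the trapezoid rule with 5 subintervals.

Δx = 1.
T_5 = (1/2)·[0 + 2·11 + 2·28 + 2·51 + 2·80 + 115] = 227.5.

227.5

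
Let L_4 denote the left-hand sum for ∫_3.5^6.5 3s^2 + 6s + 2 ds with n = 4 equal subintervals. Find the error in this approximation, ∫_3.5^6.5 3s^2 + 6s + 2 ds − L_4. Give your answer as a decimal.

Exact integral: ∫_3.5^6.5 f(s) ds = 327.75.
L_4 = 288.09375.
Error = 327.75 − 288.09375 = 39.65625.

39.65625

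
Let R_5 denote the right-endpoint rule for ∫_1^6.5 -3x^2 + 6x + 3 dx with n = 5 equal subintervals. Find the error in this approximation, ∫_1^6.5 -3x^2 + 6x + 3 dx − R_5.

53.24

Exact integral: ∫_1^6.5 f(x) dx = -133.375.
R_5 = -186.615.
Error = -133.375 − (-186.615) = 53.24.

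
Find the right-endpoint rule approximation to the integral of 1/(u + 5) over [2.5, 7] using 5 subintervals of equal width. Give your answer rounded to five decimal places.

0.44823

Δu = (7 − 2.5)/5 = 0.9.
Right endpoints: 3.4, 4.3, 5.2, 6.1, 7.
f(3.4) = 5/42, f(4.3) = 10/93, f(5.2) = 5/51, f(6.1) = 10/111, f(7) = 1/12.
Sum = Δu · [f(3.4) + f(4.3) + f(5.2) + f(6.1) + f(7)].
Sum ≈ 0.44823.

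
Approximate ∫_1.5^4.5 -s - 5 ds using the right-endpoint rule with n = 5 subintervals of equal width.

-24.9

Δs = (4.5 − 1.5)/5 = 0.6.
Right endpoints: 2.1, 2.7, 3.3, 3.9, 4.5.
f(2.1) = -7.1, f(2.7) = -7.7, f(3.3) = -8.3, f(3.9) = -8.9, f(4.5) = -9.5.
Sum = Δs · [f(2.1) + f(2.7) + f(3.3) + f(3.9) + f(4.5)].
Sum = -24.9.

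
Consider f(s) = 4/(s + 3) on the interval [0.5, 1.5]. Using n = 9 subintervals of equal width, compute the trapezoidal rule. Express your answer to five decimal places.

Δs = (1.5 − 0.5)/9 = 1/9.
f(0.5) = 8/7, f(11/18) = 72/65, f(13/18) = 72/67, f(5/6) = 24/23, f(17/18) = 72/71, f(19/18) = 72/73, f(7/6) = 0.96, f(23/18) = 72/77, f(25/18) = 72/79, f(1.5) = 8/9.
T_9 = (Δs/2)·[f(s_0) + 2f(s_1) + ... + 2f(s_{8}) + f(s_9)].
Sum ≈ 1.00539.

1.00539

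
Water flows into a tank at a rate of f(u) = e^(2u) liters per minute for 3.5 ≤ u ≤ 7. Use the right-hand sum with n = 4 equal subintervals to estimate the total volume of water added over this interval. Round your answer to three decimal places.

1272435.293

Δu = (7 − 3.5)/4 = 0.875.
Right endpoints: 4.375, 5.25, 6.125, 7.
f(4.375) ≈ 6310.688, f(5.25) ≈ 36315.503, f(6.125) ≈ 208981.289, f(7) ≈ 1202604.284.
Sum = Δu · [f(4.375) + f(5.25) + f(6.125) + f(7)].
Sum ≈ 1272435.293.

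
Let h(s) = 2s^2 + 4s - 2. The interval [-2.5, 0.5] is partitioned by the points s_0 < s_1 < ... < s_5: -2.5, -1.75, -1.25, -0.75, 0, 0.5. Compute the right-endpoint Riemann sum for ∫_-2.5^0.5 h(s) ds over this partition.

Subinterval widths: 0.75, 0.5, 0.5, 0.75, 0.5.
Right endpoints: -1.75, -1.25, -0.75, 0, 0.5.
h(-1.75) = -2.875, h(-1.25) = -3.875, h(-0.75) = -3.875, h(0) = -2, h(0.5) = 0.5.
Sum = Σ Δs_i · h(s_i).
Sum = -7.28125.

-7.28125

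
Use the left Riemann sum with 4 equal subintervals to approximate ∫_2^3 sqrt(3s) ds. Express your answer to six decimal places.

Δs = (3 − 2)/4 = 0.25.
Left endpoints: 2, 2.25, 2.5, 2.75.
f(2) ≈ 2.449490, f(2.25) ≈ 2.598076, f(2.5) ≈ 2.738613, f(2.75) ≈ 2.872281.
Sum = Δs · [f(2) + f(2.25) + f(2.5) + f(2.75)].
Sum ≈ 2.664615.

2.664615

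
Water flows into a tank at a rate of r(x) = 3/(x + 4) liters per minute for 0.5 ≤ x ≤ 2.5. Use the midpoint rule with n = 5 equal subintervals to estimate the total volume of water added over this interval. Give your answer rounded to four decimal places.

Δx = (2.5 − 0.5)/5 = 0.4.
Midpoints: 0.7, 1.1, 1.5, 1.9, 2.3.
r(0.7) = 30/47, r(1.1) = 10/17, r(1.5) = 6/11, r(1.9) = 30/59, r(2.3) = 10/21.
Sum = Δx · [r(0.7) + r(1.1) + r(1.5) + r(1.9) + r(2.3)].
Sum ≈ 1.1027.

1.1027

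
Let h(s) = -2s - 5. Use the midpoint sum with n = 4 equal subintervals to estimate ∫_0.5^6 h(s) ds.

Δs = (6 − 0.5)/4 = 1.375.
Midpoints: 1.1875, 2.5625, 3.9375, 5.3125.
h(1.1875) = -7.375, h(2.5625) = -10.125, h(3.9375) = -12.875, h(5.3125) = -15.625.
Sum = Δs · [h(1.1875) + h(2.5625) + h(3.9375) + h(5.3125)].
Sum = -63.25.

-63.25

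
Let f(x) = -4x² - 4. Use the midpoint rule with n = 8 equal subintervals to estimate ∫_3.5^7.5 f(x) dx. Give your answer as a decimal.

Δx = (7.5 − 3.5)/8 = 0.5.
Midpoints: 3.75, 4.25, 4.75, 5.25, 5.75, 6.25, 6.75, 7.25.
f(3.75) = -60.25, f(4.25) = -76.25, f(4.75) = -94.25, f(5.25) = -114.25, f(5.75) = -136.25, f(6.25) = -160.25, f(6.75) = -186.25, f(7.25) = -214.25.
Sum = Δx · [f(3.75) + f(4.25) + f(4.75) + ...].
Sum = -521.

-521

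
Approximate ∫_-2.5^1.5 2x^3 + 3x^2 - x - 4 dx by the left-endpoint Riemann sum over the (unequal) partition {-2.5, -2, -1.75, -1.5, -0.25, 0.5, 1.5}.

Subinterval widths: 0.5, 0.25, 0.25, 1.25, 0.75, 1.
Left endpoints: -2.5, -2, -1.75, -1.5, -0.25, 0.5.
f(-2.5) = -14, f(-2) = -6, f(-1.75) = -3.78125, f(-1.5) = -2.5, f(-0.25) = -3.59375, f(0.5) = -3.5.
Sum = Σ Δx_i · f(x_i).
Sum = -18.765625.

-18.765625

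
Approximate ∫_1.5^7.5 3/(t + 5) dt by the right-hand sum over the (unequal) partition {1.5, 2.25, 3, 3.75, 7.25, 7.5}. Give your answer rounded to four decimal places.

Subinterval widths: 0.75, 0.75, 0.75, 3.5, 0.25.
Right endpoints: 2.25, 3, 3.75, 7.25, 7.5.
f(2.25) = 12/29, f(3) = 0.375, f(3.75) = 12/35, f(7.25) = 12/49, f(7.5) = 0.24.
Sum = Σ Δt_i · f(t_i).
Sum ≈ 1.7659.

1.7659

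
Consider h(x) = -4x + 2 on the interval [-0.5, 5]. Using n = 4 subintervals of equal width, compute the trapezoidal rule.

-38.5

Δx = (5 − (-0.5))/4 = 1.375.
h(-0.5) = 4, h(0.875) = -1.5, h(2.25) = -7, h(3.625) = -12.5, h(5) = -18.
T_4 = (Δx/2)·[h(x_0) + 2h(x_1) + 2h(x_2) + 2h(x_3) + h(x_4)].
Sum = -38.5.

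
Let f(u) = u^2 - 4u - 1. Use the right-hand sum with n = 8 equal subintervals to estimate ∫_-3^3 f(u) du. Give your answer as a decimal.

3.5625

Δu = (3 − (-3))/8 = 0.75.
Right endpoints: -2.25, -1.5, -0.75, 0, 0.75, 1.5, 2.25, 3.
f(-2.25) = 13.0625, f(-1.5) = 7.25, f(-0.75) = 2.5625, f(0) = -1, f(0.75) = -3.4375, f(1.5) = -4.75, f(2.25) = -4.9375, f(3) = -4.
Sum = Δu · [f(-2.25) + f(-1.5) + f(-0.75) + ...].
Sum = 3.5625.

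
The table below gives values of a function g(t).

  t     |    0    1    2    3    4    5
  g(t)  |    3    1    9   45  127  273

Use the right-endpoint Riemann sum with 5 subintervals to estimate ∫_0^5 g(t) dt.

455

Δt = 1.
Sum = 1·[1 + 9 + 45 + 127 + 273] = 455.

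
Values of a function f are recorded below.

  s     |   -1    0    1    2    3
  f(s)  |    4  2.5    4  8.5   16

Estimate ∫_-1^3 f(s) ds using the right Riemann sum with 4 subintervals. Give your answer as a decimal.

31

Δs = 1.
Sum = 1·[2.5 + 4 + 8.5 + 16] = 31.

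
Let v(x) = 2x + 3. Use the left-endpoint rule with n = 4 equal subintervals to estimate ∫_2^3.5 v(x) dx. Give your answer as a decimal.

12.1875

Δx = (3.5 − 2)/4 = 0.375.
Left endpoints: 2, 2.375, 2.75, 3.125.
v(2) = 7, v(2.375) = 7.75, v(2.75) = 8.5, v(3.125) = 9.25.
Sum = Δx · [v(2) + v(2.375) + v(2.75) + v(3.125)].
Sum = 12.1875.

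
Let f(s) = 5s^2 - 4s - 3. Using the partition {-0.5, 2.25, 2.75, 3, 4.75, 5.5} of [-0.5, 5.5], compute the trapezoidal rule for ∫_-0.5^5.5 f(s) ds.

221.765625

Subinterval widths: 2.75, 0.5, 0.25, 1.75, 0.75.
f(-0.5) = 0.25, f(2.25) = 13.3125, f(2.75) = 23.8125, f(3) = 30, f(4.75) = 90.8125, f(5.5) = 126.25.
On each subinterval the trapezoid contributes (Δs_i/2)·[f(s_{i-1}) + f(s_i)].
Sum = 221.765625.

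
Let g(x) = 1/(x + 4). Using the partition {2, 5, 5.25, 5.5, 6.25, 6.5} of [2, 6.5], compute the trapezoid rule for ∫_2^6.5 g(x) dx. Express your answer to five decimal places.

0.57090

Subinterval widths: 3, 0.25, 0.25, 0.75, 0.25.
g(2) = 1/6, g(5) = 1/9, g(5.25) = 4/37, g(5.5) = 2/19, g(6.25) = 4/41, g(6.5) = 2/21.
On each subinterval the trapezoid contributes (Δx_i/2)·[g(x_{i-1}) + g(x_i)].
Sum ≈ 0.57090.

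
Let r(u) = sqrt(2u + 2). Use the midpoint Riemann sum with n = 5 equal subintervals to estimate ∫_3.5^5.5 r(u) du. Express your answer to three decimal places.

6.624

Δu = (5.5 − 3.5)/5 = 0.4.
Midpoints: 3.7, 4.1, 4.5, 4.9, 5.3.
r(3.7) ≈ 3.066, r(4.1) ≈ 3.194, r(4.5) ≈ 3.317, r(4.9) ≈ 3.435, r(5.3) ≈ 3.550.
Sum = Δu · [r(3.7) + r(4.1) + r(4.5) + r(4.9) + r(5.3)].
Sum ≈ 6.624.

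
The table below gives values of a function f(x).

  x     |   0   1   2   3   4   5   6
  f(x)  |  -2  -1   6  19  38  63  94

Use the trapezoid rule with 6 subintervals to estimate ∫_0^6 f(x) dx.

171

Δx = 1.
T_6 = (1/2)·[(-2) + 2·(-1) + 2·6 + 2·19 + 2·38 + 2·63 + 94] = 171.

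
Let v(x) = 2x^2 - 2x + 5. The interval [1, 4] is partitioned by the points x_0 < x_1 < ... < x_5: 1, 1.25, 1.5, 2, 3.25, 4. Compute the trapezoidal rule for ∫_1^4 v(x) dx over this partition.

42.84375

Subinterval widths: 0.25, 0.25, 0.5, 1.25, 0.75.
v(1) = 5, v(1.25) = 5.625, v(1.5) = 6.5, v(2) = 9, v(3.25) = 19.625, v(4) = 29.
On each subinterval the trapezoid contributes (Δx_i/2)·[v(x_{i-1}) + v(x_i)].
Sum = 42.84375.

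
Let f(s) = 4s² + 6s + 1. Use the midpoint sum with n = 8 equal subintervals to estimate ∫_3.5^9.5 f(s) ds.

Δs = (9.5 − 3.5)/8 = 0.75.
Midpoints: 3.875, 4.625, 5.375, 6.125, 6.875, 7.625, 8.375, 9.125.
f(3.875) = 84.3125, f(4.625) = 114.3125, f(5.375) = 148.8125, f(6.125) = 187.8125, f(6.875) = 231.3125, f(7.625) = 279.3125, f(8.375) = 331.8125, f(9.125) = 388.8125.
Sum = Δs · [f(3.875) + f(4.625) + f(5.375) + ...].
Sum = 1324.875.

1324.875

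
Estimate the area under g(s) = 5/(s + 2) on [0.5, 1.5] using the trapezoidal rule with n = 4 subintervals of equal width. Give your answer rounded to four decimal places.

Δs = (1.5 − 0.5)/4 = 0.25.
g(0.5) = 2, g(0.75) = 20/11, g(1) = 5/3, g(1.25) = 20/13, g(1.5) = 10/7.
T_4 = (Δs/2)·[g(s_0) + 2g(s_1) + 2g(s_2) + 2g(s_3) + g(s_4)].
Sum ≈ 1.6844.

1.6844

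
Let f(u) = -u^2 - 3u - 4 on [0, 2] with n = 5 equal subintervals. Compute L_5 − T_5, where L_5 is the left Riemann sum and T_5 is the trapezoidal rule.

L_5 = -14.72.
T_5 = -16.72.
L_5 − T_5 = 2.

2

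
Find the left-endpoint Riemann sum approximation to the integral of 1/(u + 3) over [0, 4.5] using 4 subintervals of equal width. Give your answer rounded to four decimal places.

1.0385

Δu = (4.5 − 0)/4 = 1.125.
Left endpoints: 0, 1.125, 2.25, 3.375.
f(0) = 1/3, f(1.125) = 8/33, f(2.25) = 4/21, f(3.375) = 8/51.
Sum = Δu · [f(0) + f(1.125) + f(2.25) + f(3.375)].
Sum ≈ 1.0385.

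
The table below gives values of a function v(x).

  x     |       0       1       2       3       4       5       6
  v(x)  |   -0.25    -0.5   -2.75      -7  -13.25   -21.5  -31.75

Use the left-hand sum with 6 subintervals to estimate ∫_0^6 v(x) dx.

Δx = 1.
Sum = 1·[(-0.25) + (-0.5) + (-2.75) + (-7) + (-13.25) + (-21.5)] = -45.25.

-45.25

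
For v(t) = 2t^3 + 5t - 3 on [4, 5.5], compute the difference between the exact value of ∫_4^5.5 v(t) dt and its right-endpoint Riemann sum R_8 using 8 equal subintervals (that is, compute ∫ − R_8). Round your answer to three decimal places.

-20.149

Exact integral: ∫_4^5.5 v(t) dt = 360.65625.
R_8 ≈ 380.80518.
Error ≈ 360.65625 − 380.80518 ≈ -20.149.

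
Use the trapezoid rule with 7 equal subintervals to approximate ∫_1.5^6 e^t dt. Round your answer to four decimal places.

412.5926

Δt = (6 − 1.5)/7 = 9/14.
f(1.5) ≈ 4.4817, f(15/7) ≈ 8.5238, f(39/14) ≈ 16.2114, f(24/7) ≈ 30.8326, f(57/14) ≈ 58.6407, f(33/7) ≈ 111.5291, f(75/14) ≈ 212.1180, f(6) ≈ 403.4288.
T_7 = (Δt/2)·[f(t_0) + 2f(t_1) + ... + 2f(t_{6}) + f(t_7)].
Sum ≈ 412.5926.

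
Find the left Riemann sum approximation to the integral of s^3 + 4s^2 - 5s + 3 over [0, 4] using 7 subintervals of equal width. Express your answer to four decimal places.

Δs = (4 − 0)/7 = 4/7.
Left endpoints: 0, 4/7, 8/7, 12/7, 16/7, 20/7, 24/7.
f(0) = 3, f(4/7) = 561/343, f(8/7) = 1373/343, f(12/7) = 3849/343, f(16/7) = 8373/343, f(20/7) = 15329/343, f(24/7) = 25101/343.
Sum = Δs · [f(0) + f(4/7) + f(8/7) + ...].
Sum ≈ 92.6531.

92.6531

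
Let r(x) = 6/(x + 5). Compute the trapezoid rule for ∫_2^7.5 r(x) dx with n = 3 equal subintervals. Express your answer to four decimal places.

Δx = (7.5 − 2)/3 = 11/6.
r(2) = 6/7, r(23/6) = 36/53, r(17/3) = 0.5625, r(7.5) = 0.48.
T_3 = (Δx/2)·[r(x_0) + 2r(x_1) + 2r(x_2) + r(x_3)].
Sum ≈ 3.5022.

3.5022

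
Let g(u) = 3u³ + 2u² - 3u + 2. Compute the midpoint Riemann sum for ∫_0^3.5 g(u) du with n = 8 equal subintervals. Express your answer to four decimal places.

128.7643

Δu = (3.5 − 0)/8 = 0.4375.
Midpoints: 0.21875, 0.65625, 1.09375, 1.53125, 1.96875, 2.40625, 2.84375, 3.28125.
g(0.21875) = 48197/32768, g(0.65625) = 57031/32768, g(1.09375) = 165041/32768, g(1.53125) = 421619/32768, g(1.96875) = 876157/32768, g(2.40625) = 1578047/32768, g(2.84375) = 2576681/32768, g(3.28125) = 3921451/32768.
Sum = Δu · [g(0.21875) + g(0.65625) + g(1.09375) + ...].
Sum ≈ 128.7643.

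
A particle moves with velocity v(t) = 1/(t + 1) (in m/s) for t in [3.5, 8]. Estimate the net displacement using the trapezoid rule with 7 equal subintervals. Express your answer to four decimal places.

0.6944

Δt = (8 − 3.5)/7 = 9/14.
v(3.5) = 2/9, v(29/7) = 7/36, v(67/14) = 14/81, v(38/7) = 7/45, v(85/14) = 14/99, v(47/7) = 7/54, v(103/14) = 14/117, v(8) = 1/9.
T_7 = (Δt/2)·[v(t_0) + 2v(t_1) + ... + 2v(t_{6}) + v(t_7)].
Sum ≈ 0.6944.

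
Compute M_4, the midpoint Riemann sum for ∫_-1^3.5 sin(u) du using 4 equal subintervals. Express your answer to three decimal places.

1.558

Δu = (3.5 − (-1))/4 = 1.125.
Midpoints: -0.4375, 0.6875, 1.8125, 2.9375.
f(-0.4375) ≈ -0.424, f(0.6875) ≈ 0.635, f(1.8125) ≈ 0.971, f(2.9375) ≈ 0.203.
Sum = Δu · [f(-0.4375) + f(0.6875) + f(1.8125) + f(2.9375)].
Sum ≈ 1.558.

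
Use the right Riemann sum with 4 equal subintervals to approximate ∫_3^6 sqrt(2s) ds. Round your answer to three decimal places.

Δs = (6 − 3)/4 = 0.75.
Right endpoints: 3.75, 4.5, 5.25, 6.
f(3.75) ≈ 2.739, f(4.5) ≈ 3.000, f(5.25) ≈ 3.240, f(6) ≈ 3.464.
Sum = Δs · [f(3.75) + f(4.5) + f(5.25) + f(6)].
Sum ≈ 9.332.

9.332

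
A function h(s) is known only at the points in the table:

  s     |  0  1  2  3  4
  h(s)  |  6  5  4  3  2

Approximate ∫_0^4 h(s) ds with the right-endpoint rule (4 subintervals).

14

Δs = 1.
Sum = 1·[5 + 4 + 3 + 2] = 14.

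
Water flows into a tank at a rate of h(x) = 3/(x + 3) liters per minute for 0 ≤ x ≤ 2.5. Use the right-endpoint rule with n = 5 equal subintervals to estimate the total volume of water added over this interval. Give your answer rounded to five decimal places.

1.70963

Δx = (2.5 − 0)/5 = 0.5.
Right endpoints: 0.5, 1, 1.5, 2, 2.5.
h(0.5) = 6/7, h(1) = 0.75, h(1.5) = 2/3, h(2) = 0.6, h(2.5) = 6/11.
Sum = Δx · [h(0.5) + h(1) + h(1.5) + h(2) + h(2.5)].
Sum ≈ 1.70963.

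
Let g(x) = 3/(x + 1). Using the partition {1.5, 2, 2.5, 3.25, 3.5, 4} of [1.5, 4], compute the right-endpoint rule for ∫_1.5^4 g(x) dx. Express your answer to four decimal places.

1.9246

Subinterval widths: 0.5, 0.5, 0.75, 0.25, 0.5.
Right endpoints: 2, 2.5, 3.25, 3.5, 4.
g(2) = 1, g(2.5) = 6/7, g(3.25) = 12/17, g(3.5) = 2/3, g(4) = 0.6.
Sum = Σ Δx_i · g(x_i).
Sum ≈ 1.9246.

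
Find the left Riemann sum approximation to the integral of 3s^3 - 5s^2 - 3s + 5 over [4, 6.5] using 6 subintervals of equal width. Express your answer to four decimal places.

Δs = (6.5 − 4)/6 = 5/12.
Left endpoints: 4, 53/12, 29/6, 5.25, 17/3, 73/12.
f(4) = 105, f(53/12) = 29315/192, f(29/6) = 15295/72, f(5.25) = 285.546875, f(17/3) = 1120/3, f(73/12) = 274805/576.
Sum = Δs · [f(4) + f(53/12) + f(29/6) + ...].
Sum ≈ 669.2021.

669.2021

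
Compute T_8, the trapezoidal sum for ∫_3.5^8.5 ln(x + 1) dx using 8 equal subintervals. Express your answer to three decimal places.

Δx = (8.5 − 3.5)/8 = 0.625.
f(3.5) ≈ 1.504, f(4.125) ≈ 1.634, f(4.75) ≈ 1.749, f(5.375) ≈ 1.852, f(6) ≈ 1.946, f(6.625) ≈ 2.031, f(7.25) ≈ 2.110, f(7.875) ≈ 2.183, f(8.5) ≈ 2.251.
T_8 = (Δx/2)·[f(x_0) + 2f(x_1) + ... + 2f(x_{7}) + f(x_8)].
Sum ≈ 9.615.

9.615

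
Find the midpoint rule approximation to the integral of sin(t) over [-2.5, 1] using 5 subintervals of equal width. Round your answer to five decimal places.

Δt = (1 − (-2.5))/5 = 0.7.
Midpoints: -2.15, -1.45, -0.75, -0.05, 0.65.
f(-2.15) ≈ -0.83690, f(-1.45) ≈ -0.99271, f(-0.75) ≈ -0.68164, f(-0.05) ≈ -0.04998, f(0.65) ≈ 0.60519.
Sum = Δt · [f(-2.15) + f(-1.45) + f(-0.75) + f(-0.05) + f(0.65)].
Sum ≈ -1.36923.

-1.36923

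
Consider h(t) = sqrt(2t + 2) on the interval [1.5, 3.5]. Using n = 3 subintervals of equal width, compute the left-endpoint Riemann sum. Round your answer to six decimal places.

Δt = (3.5 − 1.5)/3 = 2/3.
Left endpoints: 1.5, 13/6, 17/6.
h(1.5) ≈ 2.236068, h(13/6) ≈ 2.516611, h(17/6) ≈ 2.768875.
Sum = Δt · [h(1.5) + h(13/6) + h(17/6)].
Sum ≈ 5.014369.

5.014369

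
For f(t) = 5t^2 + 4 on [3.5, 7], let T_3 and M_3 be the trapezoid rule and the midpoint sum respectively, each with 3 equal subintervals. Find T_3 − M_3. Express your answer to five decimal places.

5.95486

T_3 ≈ 518.1782407.
M_3 ≈ 512.2233796.
T_3 − M_3 ≈ 5.95486.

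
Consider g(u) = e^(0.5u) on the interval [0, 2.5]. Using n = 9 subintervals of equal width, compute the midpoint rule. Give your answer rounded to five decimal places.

4.97668

Δu = (2.5 − 0)/9 = 5/18.
Midpoints: 5/36, 5/12, 25/36, 35/36, 1.25, 55/36, 65/36, 25/12, 85/36.
g(5/36) ≈ 1.07191, g(5/12) ≈ 1.23162, g(25/36) ≈ 1.41513, g(35/36) ≈ 1.62598, g(1.25) ≈ 1.86825, g(55/36) ≈ 2.14661, g(65/36) ≈ 2.46644, g(25/12) ≈ 2.83394, g(85/36) ≈ 3.25618.
Sum = Δu · [g(5/36) + g(5/12) + g(25/36) + ...].
Sum ≈ 4.97668.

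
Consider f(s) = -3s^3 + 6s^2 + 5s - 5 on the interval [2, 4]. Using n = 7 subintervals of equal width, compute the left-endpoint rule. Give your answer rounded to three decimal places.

-36.286

Δs = (4 − 2)/7 = 2/7.
Left endpoints: 2, 16/7, 18/7, 20/7, 22/7, 24/7, 26/7.
f(2) = 5, f(16/7) = 669/343, f(18/7) = -1193/343, f(20/7) = -4015/343, f(22/7) = -7941/343, f(24/7) = -13115/343, f(26/7) = -19681/343.
Sum = Δs · [f(2) + f(16/7) + f(18/7) + ...].
Sum ≈ -36.286.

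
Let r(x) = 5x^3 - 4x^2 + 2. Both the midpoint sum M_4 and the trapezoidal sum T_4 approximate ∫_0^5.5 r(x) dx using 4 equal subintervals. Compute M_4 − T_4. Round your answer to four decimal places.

-96.8354

M_4 ≈ 900.716309.
T_4 ≈ 997.551758.
M_4 − T_4 ≈ -96.8354.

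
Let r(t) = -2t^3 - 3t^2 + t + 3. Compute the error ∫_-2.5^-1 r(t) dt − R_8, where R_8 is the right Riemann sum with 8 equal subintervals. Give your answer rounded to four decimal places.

1.0591

Exact integral: ∫_-2.5^-1 r(t) dt = 6.28125.
R_8 ≈ 5.222168.
Error ≈ 6.28125 − 5.222168 ≈ 1.0591.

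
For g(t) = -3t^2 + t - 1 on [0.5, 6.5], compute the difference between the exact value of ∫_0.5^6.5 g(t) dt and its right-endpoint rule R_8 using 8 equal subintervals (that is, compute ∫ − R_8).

Exact integral: ∫_0.5^6.5 g(t) dt = -259.5.
R_8 = -306.1875.
Error = -259.5 − (-306.1875) = 46.6875.

46.6875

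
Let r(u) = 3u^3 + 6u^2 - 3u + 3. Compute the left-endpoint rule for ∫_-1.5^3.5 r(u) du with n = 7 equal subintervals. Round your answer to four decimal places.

142.0026

Δu = (3.5 − (-1.5))/7 = 5/7.
Left endpoints: -1.5, -11/14, -1/14, 9/14, 19/14, 29/14, 39/14.
r(-1.5) = 10.875, r(-11/14) = 20871/2744, r(-1/14) = 8901/2744, r(9/14) = 11931/2744, r(19/14) = 47961/2744, r(29/14) = 134991/2744, r(39/14) = 291021/2744.
Sum = Δu · [r(-1.5) + r(-11/14) + r(-1/14) + ...].
Sum ≈ 142.0026.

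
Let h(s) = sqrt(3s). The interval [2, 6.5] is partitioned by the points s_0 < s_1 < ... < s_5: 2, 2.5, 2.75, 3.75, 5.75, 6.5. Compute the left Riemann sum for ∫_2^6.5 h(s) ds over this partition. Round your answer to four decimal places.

Subinterval widths: 0.5, 0.25, 1, 2, 0.75.
Left endpoints: 2, 2.5, 2.75, 3.75, 5.75.
h(2) ≈ 2.4495, h(2.5) ≈ 2.7386, h(2.75) ≈ 2.8723, h(3.75) ≈ 3.3541, h(5.75) ≈ 4.1533.
Sum = Σ Δs_i · h(s_i).
Sum ≈ 14.6049.

14.6049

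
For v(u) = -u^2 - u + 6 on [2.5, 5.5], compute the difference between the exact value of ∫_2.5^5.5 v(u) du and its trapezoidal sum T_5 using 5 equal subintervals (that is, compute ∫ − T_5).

Exact integral: ∫_2.5^5.5 v(u) du = -44.25.
T_5 = -44.43.
Error = -44.25 − (-44.43) = 0.18.

0.18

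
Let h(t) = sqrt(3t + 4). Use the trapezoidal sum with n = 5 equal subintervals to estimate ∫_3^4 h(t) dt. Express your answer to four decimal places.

3.8060

Δt = (4 − 3)/5 = 0.2.
h(3) ≈ 3.6056, h(3.2) ≈ 3.6878, h(3.4) ≈ 3.7683, h(3.6) ≈ 3.8471, h(3.8) ≈ 3.9243, h(4) ≈ 4.0000.
T_5 = (Δt/2)·[h(t_0) + 2h(t_1) + ... + 2h(t_{4}) + h(t_5)].
Sum ≈ 3.8060.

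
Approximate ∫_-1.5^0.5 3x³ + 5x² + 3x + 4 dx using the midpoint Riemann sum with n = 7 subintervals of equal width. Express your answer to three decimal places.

Δx = (0.5 − (-1.5))/7 = 2/7.
Midpoints: -19/14, -15/14, -11/14, -0.5, -3/14, 1/14, 5/14.
f(-19/14) = 4497/2744, f(-15/14) = 7781/2744, f(-11/14) = 8985/2744, f(-0.5) = 3.375, f(-3/14) = 9761/2744, f(1/14) = 11637/2744, f(5/14) = 16041/2744.
Sum = Δx · [f(-19/14) + f(-15/14) + f(-11/14) + ...].
Sum ≈ 7.077.

7.077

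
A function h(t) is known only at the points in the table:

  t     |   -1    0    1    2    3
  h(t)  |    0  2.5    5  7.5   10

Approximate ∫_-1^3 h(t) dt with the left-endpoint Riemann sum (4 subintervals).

Δt = 1.
Sum = 1·[0 + 2.5 + 5 + 7.5] = 15.

15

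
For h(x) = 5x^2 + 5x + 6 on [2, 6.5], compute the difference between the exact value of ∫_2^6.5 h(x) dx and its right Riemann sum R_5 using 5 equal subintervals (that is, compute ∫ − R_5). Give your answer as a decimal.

-99.225

Exact integral: ∫_2^6.5 h(x) dx = 567.
R_5 = 666.225.
Error = 567 − 666.225 = -99.225.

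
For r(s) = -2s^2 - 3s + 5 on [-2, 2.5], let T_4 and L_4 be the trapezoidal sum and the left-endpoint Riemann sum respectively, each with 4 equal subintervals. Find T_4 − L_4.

-10.125

T_4 = 1.4765625.
L_4 = 11.6015625.
T_4 − L_4 = -10.125.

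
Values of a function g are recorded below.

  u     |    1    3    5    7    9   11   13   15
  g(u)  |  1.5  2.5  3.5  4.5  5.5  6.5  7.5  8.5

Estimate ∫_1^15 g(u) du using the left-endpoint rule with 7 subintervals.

Δu = 2.
Sum = 2·[1.5 + 2.5 + 3.5 + 4.5 + 5.5 + 6.5 + 7.5] = 63.

63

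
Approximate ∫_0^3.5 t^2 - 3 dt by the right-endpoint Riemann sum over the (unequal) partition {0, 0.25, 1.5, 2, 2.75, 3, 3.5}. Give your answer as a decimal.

Subinterval widths: 0.25, 1.25, 0.5, 0.75, 0.25, 0.5.
Right endpoints: 0.25, 1.5, 2, 2.75, 3, 3.5.
f(0.25) = -2.9375, f(1.5) = -0.75, f(2) = 1, f(2.75) = 4.5625, f(3) = 6, f(3.5) = 9.25.
Sum = Σ Δt_i · f(t_i).
Sum = 8.375.

8.375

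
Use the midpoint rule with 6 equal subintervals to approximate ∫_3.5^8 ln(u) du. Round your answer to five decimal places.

Δu = (8 − 3.5)/6 = 0.75.
Midpoints: 3.875, 4.625, 5.375, 6.125, 6.875, 7.625.
f(3.875) ≈ 1.35455, f(4.625) ≈ 1.53148, f(5.375) ≈ 1.68176, f(6.125) ≈ 1.81238, f(6.875) ≈ 1.92789, f(7.625) ≈ 2.03143.
Sum = Δu · [f(3.875) + f(4.625) + f(5.375) + ...].
Sum ≈ 7.75461.

7.75461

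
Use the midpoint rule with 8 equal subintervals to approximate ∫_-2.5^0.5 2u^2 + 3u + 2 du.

7.4296875

Δu = (0.5 − (-2.5))/8 = 0.375.
Midpoints: -2.3125, -1.9375, -1.5625, -1.1875, -0.8125, -0.4375, -0.0625, 0.3125.
f(-2.3125) = 5.7578125, f(-1.9375) = 3.6953125, f(-1.5625) = 2.1953125, f(-1.1875) = 1.2578125, f(-0.8125) = 0.8828125, f(-0.4375) = 1.0703125, f(-0.0625) = 1.8203125, f(0.3125) = 3.1328125.
Sum = Δu · [f(-2.3125) + f(-1.9375) + f(-1.5625) + ...].
Sum = 7.4296875.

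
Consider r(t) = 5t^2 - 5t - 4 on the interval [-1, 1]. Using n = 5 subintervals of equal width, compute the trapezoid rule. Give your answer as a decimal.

Δt = (1 − (-1))/5 = 0.4.
r(-1) = 6, r(-0.6) = 0.8, r(-0.2) = -2.8, r(0.2) = -4.8, r(0.6) = -5.2, r(1) = -4.
T_5 = (Δt/2)·[r(t_0) + 2r(t_1) + ... + 2r(t_{4}) + r(t_5)].
Sum = -4.4.

-4.4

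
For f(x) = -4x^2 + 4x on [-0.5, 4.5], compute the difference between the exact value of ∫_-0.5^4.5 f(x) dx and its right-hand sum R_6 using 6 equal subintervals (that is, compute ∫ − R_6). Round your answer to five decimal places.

27.31481

Exact integral: ∫_-0.5^4.5 f(x) dx ≈ -81.6666667.
R_6 ≈ -108.9814815.
Error ≈ -81.6666667 − (-108.9814815) ≈ 27.31481.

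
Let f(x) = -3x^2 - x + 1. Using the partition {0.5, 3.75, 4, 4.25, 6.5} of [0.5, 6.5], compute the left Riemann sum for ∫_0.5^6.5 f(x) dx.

-154.03125

Subinterval widths: 3.25, 0.25, 0.25, 2.25.
Left endpoints: 0.5, 3.75, 4, 4.25.
f(0.5) = -0.25, f(3.75) = -44.9375, f(4) = -51, f(4.25) = -57.4375.
Sum = Σ Δx_i · f(x_i).
Sum = -154.03125.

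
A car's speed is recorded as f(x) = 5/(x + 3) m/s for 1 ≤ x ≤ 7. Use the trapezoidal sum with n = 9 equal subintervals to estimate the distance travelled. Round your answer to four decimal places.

4.5911

Δx = (7 − 1)/9 = 2/3.
f(1) = 1.25, f(5/3) = 15/14, f(7/3) = 0.9375, f(3) = 5/6, f(11/3) = 0.75, f(13/3) = 15/22, f(5) = 0.625, f(17/3) = 15/26, f(19/3) = 15/28, f(7) = 0.5.
T_9 = (Δx/2)·[f(x_0) + 2f(x_1) + ... + 2f(x_{8}) + f(x_9)].
Sum ≈ 4.5911.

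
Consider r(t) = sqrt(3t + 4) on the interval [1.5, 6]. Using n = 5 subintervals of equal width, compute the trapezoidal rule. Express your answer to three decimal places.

17.411

Δt = (6 − 1.5)/5 = 0.9.
r(1.5) ≈ 2.915, r(2.4) ≈ 3.347, r(3.3) ≈ 3.728, r(4.2) ≈ 4.074, r(5.1) ≈ 4.393, r(6) ≈ 4.690.
T_5 = (Δt/2)·[r(t_0) + 2r(t_1) + ... + 2r(t_{4}) + r(t_5)].
Sum ≈ 17.411.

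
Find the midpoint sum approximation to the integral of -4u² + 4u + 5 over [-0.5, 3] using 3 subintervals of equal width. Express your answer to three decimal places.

0.421

Δu = (3 − (-0.5))/3 = 7/6.
Midpoints: 1/12, 1.25, 29/12.
f(1/12) = 191/36, f(1.25) = 3.75, f(29/12) = -313/36.
Sum = Δu · [f(1/12) + f(1.25) + f(29/12)].
Sum ≈ 0.421.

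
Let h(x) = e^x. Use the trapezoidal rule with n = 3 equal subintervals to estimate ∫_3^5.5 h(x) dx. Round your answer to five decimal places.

237.45646

Δx = (5.5 − 3)/3 = 5/6.
h(3) ≈ 20.08554, h(23/6) ≈ 46.21634, h(14/3) ≈ 106.34268, h(5.5) ≈ 244.69193.
T_3 = (Δx/2)·[h(x_0) + 2h(x_1) + 2h(x_2) + h(x_3)].
Sum ≈ 237.45646.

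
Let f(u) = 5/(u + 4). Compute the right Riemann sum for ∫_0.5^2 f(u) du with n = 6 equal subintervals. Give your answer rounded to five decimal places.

1.40425

Δu = (2 − 0.5)/6 = 0.25.
Right endpoints: 0.75, 1, 1.25, 1.5, 1.75, 2.
f(0.75) = 20/19, f(1) = 1, f(1.25) = 20/21, f(1.5) = 10/11, f(1.75) = 20/23, f(2) = 5/6.
Sum = Δu · [f(0.75) + f(1) + f(1.25) + ...].
Sum ≈ 1.40425.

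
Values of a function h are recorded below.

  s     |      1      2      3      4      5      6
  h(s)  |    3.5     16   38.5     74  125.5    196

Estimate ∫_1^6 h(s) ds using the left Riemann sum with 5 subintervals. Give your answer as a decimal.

Δs = 1.
Sum = 1·[3.5 + 16 + 38.5 + 74 + 125.5] = 257.5.

257.5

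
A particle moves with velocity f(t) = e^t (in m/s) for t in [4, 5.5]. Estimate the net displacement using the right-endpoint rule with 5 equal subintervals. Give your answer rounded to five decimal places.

Δt = (5.5 − 4)/5 = 0.3.
Right endpoints: 4.3, 4.6, 4.9, 5.2, 5.5.
f(4.3) ≈ 73.69979, f(4.6) ≈ 99.48432, f(4.9) ≈ 134.28978, f(5.2) ≈ 181.27224, f(5.5) ≈ 244.69193.
Sum = Δt · [f(4.3) + f(4.6) + f(4.9) + f(5.2) + f(5.5)].
Sum ≈ 220.03142.

220.03142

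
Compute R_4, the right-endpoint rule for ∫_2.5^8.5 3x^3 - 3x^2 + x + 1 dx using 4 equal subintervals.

Δx = (8.5 − 2.5)/4 = 1.5.
Right endpoints: 4, 5.5, 7, 8.5.
f(4) = 149, f(5.5) = 414.875, f(7) = 890, f(8.5) = 1635.125.
Sum = Δx · [f(4) + f(5.5) + f(7) + f(8.5)].
Sum = 4633.5.

4633.5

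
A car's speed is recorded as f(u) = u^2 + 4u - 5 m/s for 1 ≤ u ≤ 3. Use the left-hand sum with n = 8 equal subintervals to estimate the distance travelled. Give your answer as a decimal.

Δu = (3 − 1)/8 = 0.25.
Left endpoints: 1, 1.25, 1.5, 1.75, 2, 2.25, 2.5, 2.75.
f(1) = 0, f(1.25) = 1.5625, f(1.5) = 3.25, f(1.75) = 5.0625, f(2) = 7, f(2.25) = 9.0625, f(2.5) = 11.25, f(2.75) = 13.5625.
Sum = Δu · [f(1) + f(1.25) + f(1.5) + ...].
Sum = 12.6875.

12.6875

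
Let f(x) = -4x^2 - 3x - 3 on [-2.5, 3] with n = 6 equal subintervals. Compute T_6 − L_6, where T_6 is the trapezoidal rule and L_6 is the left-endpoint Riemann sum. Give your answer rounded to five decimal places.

-12.60417

T_6 ≈ -80.5393519.
L_6 ≈ -67.9351852.
T_6 − L_6 ≈ -12.60417.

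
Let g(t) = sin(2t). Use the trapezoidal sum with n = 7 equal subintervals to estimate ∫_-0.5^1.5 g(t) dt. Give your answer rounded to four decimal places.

Δt = (1.5 − (-0.5))/7 = 2/7.
g(-0.5) ≈ -0.8415, g(-3/14) ≈ -0.4156, g(1/14) ≈ 0.1424, g(5/14) ≈ 0.6551, g(9/14) ≈ 0.9596, g(13/14) ≈ 0.9593, g(17/14) ≈ 0.6541, g(1.5) ≈ 0.1411.
T_7 = (Δt/2)·[g(t_0) + 2g(t_1) + ... + 2g(t_{6}) + g(t_7)].
Sum ≈ 0.7442.

0.7442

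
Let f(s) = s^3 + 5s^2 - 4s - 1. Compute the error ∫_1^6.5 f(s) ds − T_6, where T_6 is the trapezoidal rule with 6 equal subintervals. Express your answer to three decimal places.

-12.517

Exact integral: ∫_1^6.5 f(s) ds ≈ 814.05729.
T_6 ≈ 826.57393.
Error ≈ 814.05729 − 826.57393 ≈ -12.517.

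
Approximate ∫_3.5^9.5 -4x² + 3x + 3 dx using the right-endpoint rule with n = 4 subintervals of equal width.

-1180.5

Δx = (9.5 − 3.5)/4 = 1.5.
Right endpoints: 5, 6.5, 8, 9.5.
f(5) = -82, f(6.5) = -146.5, f(8) = -229, f(9.5) = -329.5.
Sum = Δx · [f(5) + f(6.5) + f(8) + f(9.5)].
Sum = -1180.5.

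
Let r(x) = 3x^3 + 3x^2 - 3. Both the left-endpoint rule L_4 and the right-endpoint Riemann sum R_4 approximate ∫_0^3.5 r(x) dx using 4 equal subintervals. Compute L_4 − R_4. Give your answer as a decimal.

L_4 ≈ 80.9443359.
R_4 ≈ 225.6474609.
L_4 − R_4 = -144.703125.

-144.703125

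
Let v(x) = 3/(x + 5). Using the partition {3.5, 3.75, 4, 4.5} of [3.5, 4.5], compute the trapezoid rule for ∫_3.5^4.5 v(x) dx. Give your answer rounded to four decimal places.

0.3338

Subinterval widths: 0.25, 0.25, 0.5.
v(3.5) = 6/17, v(3.75) = 12/35, v(4) = 1/3, v(4.5) = 6/19.
On each subinterval the trapezoid contributes (Δx_i/2)·[v(x_{i-1}) + v(x_i)].
Sum ≈ 0.3338.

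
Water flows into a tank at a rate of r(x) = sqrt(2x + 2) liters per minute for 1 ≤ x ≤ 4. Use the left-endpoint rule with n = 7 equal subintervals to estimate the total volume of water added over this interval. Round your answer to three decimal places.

Δx = (4 − 1)/7 = 3/7.
Left endpoints: 1, 10/7, 13/7, 16/7, 19/7, 22/7, 25/7.
r(1) ≈ 2.000, r(10/7) ≈ 2.204, r(13/7) ≈ 2.390, r(16/7) ≈ 2.563, r(19/7) ≈ 2.726, r(22/7) ≈ 2.878, r(25/7) ≈ 3.024.
Sum = Δx · [r(1) + r(10/7) + r(13/7) + ...].
Sum ≈ 7.622.

7.622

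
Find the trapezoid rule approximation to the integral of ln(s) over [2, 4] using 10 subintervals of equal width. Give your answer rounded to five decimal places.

2.15805

Δs = (4 − 2)/10 = 0.2.
f(2) ≈ 0.69315, f(2.2) ≈ 0.78846, f(2.4) ≈ 0.87547, f(2.6) ≈ 0.95551, f(2.8) ≈ 1.02962, f(3) ≈ 1.09861, f(3.2) ≈ 1.16315, f(3.4) ≈ 1.22378, f(3.6) ≈ 1.28093, f(3.8) ≈ 1.33500, f(4) ≈ 1.38629.
T_10 = (Δs/2)·[f(s_0) + 2f(s_1) + ... + 2f(s_{9}) + f(s_10)].
Sum ≈ 2.15805.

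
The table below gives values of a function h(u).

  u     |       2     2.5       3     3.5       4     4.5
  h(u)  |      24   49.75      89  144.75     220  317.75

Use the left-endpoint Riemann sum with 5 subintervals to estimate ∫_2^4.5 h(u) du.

263.75

Δu = 0.5.
Sum = 0.5·[24 + 49.75 + 89 + 144.75 + 220] = 263.75.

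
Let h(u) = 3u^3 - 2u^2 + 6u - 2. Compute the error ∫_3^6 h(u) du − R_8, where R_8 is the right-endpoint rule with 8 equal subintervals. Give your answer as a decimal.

-102.26953125

Exact integral: ∫_3^6 h(u) du = 860.25.
R_8 = 962.51953125.
Error = 860.25 − 962.51953125 = -102.26953125.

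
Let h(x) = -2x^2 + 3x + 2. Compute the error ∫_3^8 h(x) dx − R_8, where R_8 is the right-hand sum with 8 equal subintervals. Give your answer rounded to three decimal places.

Exact integral: ∫_3^8 h(x) dx ≈ -230.83333.
R_8 = -261.171875.
Error ≈ -230.83333 − (-261.171875) ≈ 30.339.

30.339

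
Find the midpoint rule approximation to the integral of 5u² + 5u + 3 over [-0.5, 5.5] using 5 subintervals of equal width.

366.9

Δu = (5.5 − (-0.5))/5 = 1.2.
Midpoints: 0.1, 1.3, 2.5, 3.7, 4.9.
f(0.1) = 3.55, f(1.3) = 17.95, f(2.5) = 46.75, f(3.7) = 89.95, f(4.9) = 147.55.
Sum = Δu · [f(0.1) + f(1.3) + f(2.5) + f(3.7) + f(4.9)].
Sum = 366.9.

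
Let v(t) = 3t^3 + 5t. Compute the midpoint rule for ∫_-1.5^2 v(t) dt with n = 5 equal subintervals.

Δt = (2 − (-1.5))/5 = 0.7.
Midpoints: -1.15, -0.45, 0.25, 0.95, 1.65.
v(-1.15) = -10.312625, v(-0.45) = -2.523375, v(0.25) = 1.296875, v(0.95) = 7.322125, v(1.65) = 21.726375.
Sum = Δt · [v(-1.15) + v(-0.45) + v(0.25) + v(0.95) + v(1.65)].
Sum = 12.2565625.

12.2565625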